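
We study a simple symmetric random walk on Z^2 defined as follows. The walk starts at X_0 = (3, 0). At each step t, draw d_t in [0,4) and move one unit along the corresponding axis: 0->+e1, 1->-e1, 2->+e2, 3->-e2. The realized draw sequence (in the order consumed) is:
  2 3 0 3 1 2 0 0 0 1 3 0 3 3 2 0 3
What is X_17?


t=0: X=(3, 0), d=2 → +e2, X_1=(3, 1)
t=1: X=(3, 1), d=3 → -e2, X_2=(3, 0)
t=2: X=(3, 0), d=0 → +e1, X_3=(4, 0)
t=3: X=(4, 0), d=3 → -e2, X_4=(4, -1)
t=4: X=(4, -1), d=1 → -e1, X_5=(3, -1)
t=5: X=(3, -1), d=2 → +e2, X_6=(3, 0)
t=6: X=(3, 0), d=0 → +e1, X_7=(4, 0)
t=7: X=(4, 0), d=0 → +e1, X_8=(5, 0)
t=8: X=(5, 0), d=0 → +e1, X_9=(6, 0)
t=9: X=(6, 0), d=1 → -e1, X_10=(5, 0)
t=10: X=(5, 0), d=3 → -e2, X_11=(5, -1)
t=11: X=(5, -1), d=0 → +e1, X_12=(6, -1)
t=12: X=(6, -1), d=3 → -e2, X_13=(6, -2)
t=13: X=(6, -2), d=3 → -e2, X_14=(6, -3)
t=14: X=(6, -3), d=2 → +e2, X_15=(6, -2)
t=15: X=(6, -2), d=0 → +e1, X_16=(7, -2)
t=16: X=(7, -2), d=3 → -e2, X_17=(7, -3)

(7, -3)


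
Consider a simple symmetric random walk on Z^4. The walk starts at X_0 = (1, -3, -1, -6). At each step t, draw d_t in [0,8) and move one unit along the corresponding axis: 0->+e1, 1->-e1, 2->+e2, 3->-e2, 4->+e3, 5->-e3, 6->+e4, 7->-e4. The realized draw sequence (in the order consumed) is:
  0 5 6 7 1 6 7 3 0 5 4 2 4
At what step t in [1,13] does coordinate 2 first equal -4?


t=0: X=(1, -3, -1, -6), d=0 → +e1, X_1=(2, -3, -1, -6)
t=1: X=(2, -3, -1, -6), d=5 → -e3, X_2=(2, -3, -2, -6)
t=2: X=(2, -3, -2, -6), d=6 → +e4, X_3=(2, -3, -2, -5)
t=3: X=(2, -3, -2, -5), d=7 → -e4, X_4=(2, -3, -2, -6)
t=4: X=(2, -3, -2, -6), d=1 → -e1, X_5=(1, -3, -2, -6)
t=5: X=(1, -3, -2, -6), d=6 → +e4, X_6=(1, -3, -2, -5)
t=6: X=(1, -3, -2, -5), d=7 → -e4, X_7=(1, -3, -2, -6)
t=7: X=(1, -3, -2, -6), d=3 → -e2, X_8=(1, -4, -2, -6)
t=8: X=(1, -4, -2, -6), d=0 → +e1, X_9=(2, -4, -2, -6)
t=9: X=(2, -4, -2, -6), d=5 → -e3, X_10=(2, -4, -3, -6)
t=10: X=(2, -4, -3, -6), d=4 → +e3, X_11=(2, -4, -2, -6)
t=11: X=(2, -4, -2, -6), d=2 → +e2, X_12=(2, -3, -2, -6)
t=12: X=(2, -3, -2, -6), d=4 → +e3, X_13=(2, -3, -1, -6)

8


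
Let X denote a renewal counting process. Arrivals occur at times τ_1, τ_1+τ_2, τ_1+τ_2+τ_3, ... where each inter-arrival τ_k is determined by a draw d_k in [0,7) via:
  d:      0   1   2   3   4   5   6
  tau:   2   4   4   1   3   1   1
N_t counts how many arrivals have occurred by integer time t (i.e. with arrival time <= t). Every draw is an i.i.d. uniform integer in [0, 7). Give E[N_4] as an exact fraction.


Inter-arrival values over d=0..6: [2, 4, 4, 1, 3, 1, 1]
Each d has probability 1/7, so the pmf of τ is: f(1) = 3/7, f(2) = 1/7, f(3) = 1/7, f(4) = 2/7
Renewal equation for m(n) = E[N_n]: condition on τ_1 = k (if k <= n, one arrival plus a fresh copy on the remaining n−k steps): m(n) = F(n) + Σ_{k<=n} f(k)·m(n−k), where F(n) = P(τ <= n) and m(0) = 0
m(1) = F(1) = 3/7
m(2) = F(2) + f(1)·m(1) = 4/7 + 3/7·3/7 = 37/49
m(3) = F(3) + f(1)·m(2) + f(2)·m(1) = 5/7 + 3/7·37/49 + 1/7·3/7 = 377/343
m(4) = F(4) + f(1)·m(3) + f(2)·m(2) + f(3)·m(1) = 1 + 3/7·377/343 + 1/7·37/49 + 1/7·3/7 = 3938/2401
E[N_4] = m(4) = 3938/2401

3938/2401


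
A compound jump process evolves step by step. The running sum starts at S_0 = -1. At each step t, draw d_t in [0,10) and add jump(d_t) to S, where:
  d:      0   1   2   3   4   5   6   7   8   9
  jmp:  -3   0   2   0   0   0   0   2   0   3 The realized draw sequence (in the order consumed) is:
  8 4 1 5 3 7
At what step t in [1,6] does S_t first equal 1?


6

t=0: S=-1, d=8, jump=0, S_1=-1
t=1: S=-1, d=4, jump=0, S_2=-1
t=2: S=-1, d=1, jump=0, S_3=-1
t=3: S=-1, d=5, jump=0, S_4=-1
t=4: S=-1, d=3, jump=0, S_5=-1
t=5: S=-1, d=7, jump=2, S_6=1


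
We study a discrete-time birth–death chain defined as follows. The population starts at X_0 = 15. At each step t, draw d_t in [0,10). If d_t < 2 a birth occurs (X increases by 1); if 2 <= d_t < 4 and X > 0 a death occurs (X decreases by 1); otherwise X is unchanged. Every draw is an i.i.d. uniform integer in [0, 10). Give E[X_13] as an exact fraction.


X can drop by at most 1 per step and X_0 = 15 > T = 13, so X_t >= 15 − t >= 2 > 0 for every t <= 13: the floor at 0 (the 'and X > 0' condition) never binds. Hence X_13 = X_0 + Σ_{t<13} Y_t with i.i.d. increments Y_t = y(d_t) ∈ {+1, −1, 0}.
Outcome values over d=0..9: [1, 1, -1, -1, 0, 0, 0, 0, 0, 0]
Σy = 0, Σy² = 4, M = 10
μ = 0/10 = 0,  σ² = 4/10 − (0)² = 2/5
E[X_13] = 15 + 13·(0) = 15

15


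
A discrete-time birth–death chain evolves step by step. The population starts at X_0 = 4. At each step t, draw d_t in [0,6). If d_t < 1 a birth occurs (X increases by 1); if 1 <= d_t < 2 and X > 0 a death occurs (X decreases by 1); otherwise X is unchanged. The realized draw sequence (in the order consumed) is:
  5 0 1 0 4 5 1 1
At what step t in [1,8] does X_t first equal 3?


t=0: X=4, d=5 → hold, X_1=4
t=1: X=4, d=0 → birth, X_2=5
t=2: X=5, d=1 → death, X_3=4
t=3: X=4, d=0 → birth, X_4=5
t=4: X=5, d=4 → hold, X_5=5
t=5: X=5, d=5 → hold, X_6=5
t=6: X=5, d=1 → death, X_7=4
t=7: X=4, d=1 → death, X_8=3

8


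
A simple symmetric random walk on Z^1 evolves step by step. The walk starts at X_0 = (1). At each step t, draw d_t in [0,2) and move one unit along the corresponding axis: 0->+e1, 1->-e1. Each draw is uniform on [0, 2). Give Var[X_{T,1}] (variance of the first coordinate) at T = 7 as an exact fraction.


7

Outcome values over d=0..1: [1, -1]
Σy = 0, Σy² = 2, M = 2
μ = 0/2 = 0,  σ² = 2/2 − (0)² = 1
Independent increments: Var[X_7] = 7·σ² = 7·(1) = 7


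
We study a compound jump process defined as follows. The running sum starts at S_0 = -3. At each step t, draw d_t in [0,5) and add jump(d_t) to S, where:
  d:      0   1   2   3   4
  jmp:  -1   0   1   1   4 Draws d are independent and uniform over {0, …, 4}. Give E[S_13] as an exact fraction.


Outcome values over d=0..4: [-1, 0, 1, 1, 4]
Σy = 5, Σy² = 19, M = 5
μ = 5/5 = 1,  σ² = 19/5 − (1)² = 14/5
E[S_13] = -3 + 13·(1) = 10

10


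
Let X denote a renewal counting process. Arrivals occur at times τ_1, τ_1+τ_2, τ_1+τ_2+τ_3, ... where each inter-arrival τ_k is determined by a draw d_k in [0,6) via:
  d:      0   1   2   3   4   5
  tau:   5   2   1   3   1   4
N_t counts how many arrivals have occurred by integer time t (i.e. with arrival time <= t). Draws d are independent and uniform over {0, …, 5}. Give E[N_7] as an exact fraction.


5395/2187

Inter-arrival values over d=0..5: [5, 2, 1, 3, 1, 4]
Each d has probability 1/6, so the pmf of τ is: f(1) = 1/3, f(2) = 1/6, f(3) = 1/6, f(4) = 1/6, f(5) = 1/6
Renewal equation for m(n) = E[N_n]: condition on τ_1 = k (if k <= n, one arrival plus a fresh copy on the remaining n−k steps): m(n) = F(n) + Σ_{k<=n} f(k)·m(n−k), where F(n) = P(τ <= n) and m(0) = 0
m(1) = F(1) = 1/3
m(2) = F(2) + f(1)·m(1) = 1/2 + 1/3·1/3 = 11/18
m(3) = F(3) + f(1)·m(2) + f(2)·m(1) = 2/3 + 1/3·11/18 + 1/6·1/3 = 25/27
m(4) = F(4) + f(1)·m(3) + f(2)·m(2) + f(3)·m(1) = 5/6 + 1/3·25/27 + 1/6·11/18 + 1/6·1/3 = 421/324
m(5) = F(5) + f(1)·m(4) + f(2)·m(3) + f(3)·m(2) + f(4)·m(1) = 1 + 1/3·421/324 + 1/6·25/27 + 1/6·11/18 + 1/6·1/3 = 424/243
m(6) = F(6) + f(1)·m(5) + f(2)·m(4) + f(3)·m(3) + f(4)·m(2) + f(5)·m(1) = 1 + 1/3·424/243 + 1/6·421/324 + 1/6·25/27 + 1/6·11/18 + 1/6·1/3 = 12305/5832
m(7) = F(7) + f(1)·m(6) + f(2)·m(5) + f(3)·m(4) + f(4)·m(3) + f(5)·m(2) = 1 + 1/3·12305/5832 + 1/6·424/243 + 1/6·421/324 + 1/6·25/27 + 1/6·11/18 = 5395/2187
E[N_7] = m(7) = 5395/2187


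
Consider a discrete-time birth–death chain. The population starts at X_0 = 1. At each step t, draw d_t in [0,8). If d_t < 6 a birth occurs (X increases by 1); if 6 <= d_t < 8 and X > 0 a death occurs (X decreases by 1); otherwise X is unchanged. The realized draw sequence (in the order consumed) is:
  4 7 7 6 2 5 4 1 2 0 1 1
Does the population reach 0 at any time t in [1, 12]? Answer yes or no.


t=0: X=1, d=4 → birth, X_1=2
t=1: X=2, d=7 → death, X_2=1
t=2: X=1, d=7 → death, X_3=0
t=3: X=0, d=6 → hold, X_4=0
t=4: X=0, d=2 → birth, X_5=1
t=5: X=1, d=5 → birth, X_6=2
t=6: X=2, d=4 → birth, X_7=3
t=7: X=3, d=1 → birth, X_8=4
t=8: X=4, d=2 → birth, X_9=5
t=9: X=5, d=0 → birth, X_10=6
t=10: X=6, d=1 → birth, X_11=7
t=11: X=7, d=1 → birth, X_12=8

yes


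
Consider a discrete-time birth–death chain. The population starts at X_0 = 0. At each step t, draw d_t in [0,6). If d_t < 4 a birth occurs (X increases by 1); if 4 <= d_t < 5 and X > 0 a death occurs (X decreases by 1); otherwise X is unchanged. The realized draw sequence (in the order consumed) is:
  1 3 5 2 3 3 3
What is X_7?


t=0: X=0, d=1 → birth, X_1=1
t=1: X=1, d=3 → birth, X_2=2
t=2: X=2, d=5 → hold, X_3=2
t=3: X=2, d=2 → birth, X_4=3
t=4: X=3, d=3 → birth, X_5=4
t=5: X=4, d=3 → birth, X_6=5
t=6: X=5, d=3 → birth, X_7=6

6


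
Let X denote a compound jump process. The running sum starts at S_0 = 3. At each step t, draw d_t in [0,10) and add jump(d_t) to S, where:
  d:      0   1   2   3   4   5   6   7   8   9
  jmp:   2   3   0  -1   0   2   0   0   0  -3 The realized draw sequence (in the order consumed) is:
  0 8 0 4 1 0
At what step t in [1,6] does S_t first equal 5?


1

t=0: S=3, d=0, jump=2, S_1=5
t=1: S=5, d=8, jump=0, S_2=5
t=2: S=5, d=0, jump=2, S_3=7
t=3: S=7, d=4, jump=0, S_4=7
t=4: S=7, d=1, jump=3, S_5=10
t=5: S=10, d=0, jump=2, S_6=12


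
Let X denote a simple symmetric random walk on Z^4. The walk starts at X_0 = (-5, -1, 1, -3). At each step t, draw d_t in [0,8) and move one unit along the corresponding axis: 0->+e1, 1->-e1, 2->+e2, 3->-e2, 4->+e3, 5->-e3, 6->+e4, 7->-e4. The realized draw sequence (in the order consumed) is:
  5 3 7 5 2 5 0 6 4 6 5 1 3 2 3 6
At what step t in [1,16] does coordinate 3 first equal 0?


1

t=0: X=(-5, -1, 1, -3), d=5 → -e3, X_1=(-5, -1, 0, -3)
t=1: X=(-5, -1, 0, -3), d=3 → -e2, X_2=(-5, -2, 0, -3)
t=2: X=(-5, -2, 0, -3), d=7 → -e4, X_3=(-5, -2, 0, -4)
t=3: X=(-5, -2, 0, -4), d=5 → -e3, X_4=(-5, -2, -1, -4)
t=4: X=(-5, -2, -1, -4), d=2 → +e2, X_5=(-5, -1, -1, -4)
t=5: X=(-5, -1, -1, -4), d=5 → -e3, X_6=(-5, -1, -2, -4)
t=6: X=(-5, -1, -2, -4), d=0 → +e1, X_7=(-4, -1, -2, -4)
t=7: X=(-4, -1, -2, -4), d=6 → +e4, X_8=(-4, -1, -2, -3)
t=8: X=(-4, -1, -2, -3), d=4 → +e3, X_9=(-4, -1, -1, -3)
t=9: X=(-4, -1, -1, -3), d=6 → +e4, X_10=(-4, -1, -1, -2)
t=10: X=(-4, -1, -1, -2), d=5 → -e3, X_11=(-4, -1, -2, -2)
t=11: X=(-4, -1, -2, -2), d=1 → -e1, X_12=(-5, -1, -2, -2)
t=12: X=(-5, -1, -2, -2), d=3 → -e2, X_13=(-5, -2, -2, -2)
t=13: X=(-5, -2, -2, -2), d=2 → +e2, X_14=(-5, -1, -2, -2)
t=14: X=(-5, -1, -2, -2), d=3 → -e2, X_15=(-5, -2, -2, -2)
t=15: X=(-5, -2, -2, -2), d=6 → +e4, X_16=(-5, -2, -2, -1)


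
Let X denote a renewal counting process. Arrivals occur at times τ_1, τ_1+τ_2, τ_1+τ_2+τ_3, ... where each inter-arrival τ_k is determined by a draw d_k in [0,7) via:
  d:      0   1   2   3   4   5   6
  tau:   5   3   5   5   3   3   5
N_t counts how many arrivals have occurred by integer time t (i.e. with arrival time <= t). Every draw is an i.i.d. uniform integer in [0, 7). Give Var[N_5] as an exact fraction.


Inter-arrival values over d=0..6: [5, 3, 5, 5, 3, 3, 5]
Each d has probability 1/7, so the pmf of τ is: f(3) = 3/7, f(5) = 4/7
Let p_n(j) = P(N_n = j), with p_0 = [1]. Condition on τ_1: p_n(0) = P(τ > n), and for j >= 1, p_n(j) = Σ_{k<=n} f(k)·p_{n−k}(j−1)
p_1 = [1]  (j = 0)
p_2 = [1]  (j = 0)
p_3 = [4/7, 3/7]  (j = 0..1)
p_4 = [4/7, 3/7]  (j = 0..1)
p_5 = [0, 1]  (j = 0..1)
E[N_5] = Σ j·p_5(j) = 1;  E[N_5²] = Σ j²·p_5(j) = 1
Var[N_5] = 1 − (1)² = 0

0


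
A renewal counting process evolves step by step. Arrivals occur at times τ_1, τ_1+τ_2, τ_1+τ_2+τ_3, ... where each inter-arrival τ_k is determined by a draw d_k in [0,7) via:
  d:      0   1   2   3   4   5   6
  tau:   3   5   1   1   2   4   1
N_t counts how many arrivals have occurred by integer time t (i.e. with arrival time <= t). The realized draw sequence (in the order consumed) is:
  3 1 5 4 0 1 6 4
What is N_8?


draw d_1=3: τ_1=1, arrival time A_1=1
draw d_2=1: τ_2=5, arrival time A_2=6
draw d_3=5: τ_3=4, arrival time A_3=10
draw d_4=4: τ_4=2, arrival time A_4=12
draw d_5=0: τ_5=3, arrival time A_5=15
draw d_6=1: τ_6=5, arrival time A_6=20
draw d_7=6: τ_7=1, arrival time A_7=21
draw d_8=4: τ_8=2, arrival time A_8=23
N_t over t=0..8: 0:0 1:1 2:1 3:1 4:1 5:1 6:2 7:2 8:2

2


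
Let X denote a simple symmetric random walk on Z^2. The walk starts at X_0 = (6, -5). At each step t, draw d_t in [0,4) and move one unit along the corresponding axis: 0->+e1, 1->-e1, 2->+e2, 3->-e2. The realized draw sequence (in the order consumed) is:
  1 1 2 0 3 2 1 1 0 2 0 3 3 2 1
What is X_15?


(4, -4)

t=0: X=(6, -5), d=1 → -e1, X_1=(5, -5)
t=1: X=(5, -5), d=1 → -e1, X_2=(4, -5)
t=2: X=(4, -5), d=2 → +e2, X_3=(4, -4)
t=3: X=(4, -4), d=0 → +e1, X_4=(5, -4)
t=4: X=(5, -4), d=3 → -e2, X_5=(5, -5)
t=5: X=(5, -5), d=2 → +e2, X_6=(5, -4)
t=6: X=(5, -4), d=1 → -e1, X_7=(4, -4)
t=7: X=(4, -4), d=1 → -e1, X_8=(3, -4)
t=8: X=(3, -4), d=0 → +e1, X_9=(4, -4)
t=9: X=(4, -4), d=2 → +e2, X_10=(4, -3)
t=10: X=(4, -3), d=0 → +e1, X_11=(5, -3)
t=11: X=(5, -3), d=3 → -e2, X_12=(5, -4)
t=12: X=(5, -4), d=3 → -e2, X_13=(5, -5)
t=13: X=(5, -5), d=2 → +e2, X_14=(5, -4)
t=14: X=(5, -4), d=1 → -e1, X_15=(4, -4)


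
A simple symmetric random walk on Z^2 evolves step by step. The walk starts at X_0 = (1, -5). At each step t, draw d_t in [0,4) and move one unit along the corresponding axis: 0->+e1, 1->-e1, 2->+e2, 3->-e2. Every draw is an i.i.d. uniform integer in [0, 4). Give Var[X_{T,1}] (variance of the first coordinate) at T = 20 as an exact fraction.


Outcome values over d=0..3: [1, -1, 0, 0]
Σy = 0, Σy² = 2, M = 4
μ = 0/4 = 0,  σ² = 2/4 − (0)² = 1/2
Independent increments: Var[X_20] = 20·σ² = 20·(1/2) = 10

10


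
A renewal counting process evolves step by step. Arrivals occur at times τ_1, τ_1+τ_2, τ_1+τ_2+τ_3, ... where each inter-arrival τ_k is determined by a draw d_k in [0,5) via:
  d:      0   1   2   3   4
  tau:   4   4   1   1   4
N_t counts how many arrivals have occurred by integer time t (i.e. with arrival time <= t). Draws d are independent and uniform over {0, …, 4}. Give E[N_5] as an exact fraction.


Inter-arrival values over d=0..4: [4, 4, 1, 1, 4]
Each d has probability 1/5, so the pmf of τ is: f(1) = 2/5, f(4) = 3/5
Renewal equation for m(n) = E[N_n]: condition on τ_1 = k (if k <= n, one arrival plus a fresh copy on the remaining n−k steps): m(n) = F(n) + Σ_{k<=n} f(k)·m(n−k), where F(n) = P(τ <= n) and m(0) = 0
m(1) = F(1) = 2/5
m(2) = F(2) + f(1)·m(1) = 2/5 + 2/5·2/5 = 14/25
m(3) = F(3) + f(1)·m(2) = 2/5 + 2/5·14/25 = 78/125
m(4) = F(4) + f(1)·m(3) = 1 + 2/5·78/125 = 781/625
m(5) = F(5) + f(1)·m(4) + f(4)·m(1) = 1 + 2/5·781/625 + 3/5·2/5 = 5437/3125
E[N_5] = m(5) = 5437/3125

5437/3125


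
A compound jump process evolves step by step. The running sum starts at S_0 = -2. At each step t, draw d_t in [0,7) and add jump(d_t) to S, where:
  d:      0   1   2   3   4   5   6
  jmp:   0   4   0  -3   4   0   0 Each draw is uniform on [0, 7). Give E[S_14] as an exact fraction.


Outcome values over d=0..6: [0, 4, 0, -3, 4, 0, 0]
Σy = 5, Σy² = 41, M = 7
μ = 5/7 = 5/7,  σ² = 41/7 − (5/7)² = 262/49
E[S_14] = -2 + 14·(5/7) = 8

8


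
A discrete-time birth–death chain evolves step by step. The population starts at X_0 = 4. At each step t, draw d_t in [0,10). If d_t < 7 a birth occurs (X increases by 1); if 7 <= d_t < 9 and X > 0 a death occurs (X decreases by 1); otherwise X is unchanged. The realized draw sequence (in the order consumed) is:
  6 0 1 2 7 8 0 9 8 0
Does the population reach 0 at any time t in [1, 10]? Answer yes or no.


no

t=0: X=4, d=6 → birth, X_1=5
t=1: X=5, d=0 → birth, X_2=6
t=2: X=6, d=1 → birth, X_3=7
t=3: X=7, d=2 → birth, X_4=8
t=4: X=8, d=7 → death, X_5=7
t=5: X=7, d=8 → death, X_6=6
t=6: X=6, d=0 → birth, X_7=7
t=7: X=7, d=9 → hold, X_8=7
t=8: X=7, d=8 → death, X_9=6
t=9: X=6, d=0 → birth, X_10=7


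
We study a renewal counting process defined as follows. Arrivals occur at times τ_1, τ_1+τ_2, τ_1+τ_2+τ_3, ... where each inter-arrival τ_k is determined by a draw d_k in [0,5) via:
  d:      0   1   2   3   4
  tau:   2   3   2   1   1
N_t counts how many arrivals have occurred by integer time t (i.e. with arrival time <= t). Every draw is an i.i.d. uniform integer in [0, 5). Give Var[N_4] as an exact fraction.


Inter-arrival values over d=0..4: [2, 3, 2, 1, 1]
Each d has probability 1/5, so the pmf of τ is: f(1) = 2/5, f(2) = 2/5, f(3) = 1/5
Let p_n(j) = P(N_n = j), with p_0 = [1]. Condition on τ_1: p_n(0) = P(τ > n), and for j >= 1, p_n(j) = Σ_{k<=n} f(k)·p_{n−k}(j−1)
p_1 = [3/5, 2/5]  (j = 0..1)
p_2 = [1/5, 16/25, 4/25]  (j = 0..2)
p_3 = [0, 13/25, 52/125, 8/125]  (j = 0..3)
p_4 = [0, 1/5, 68/125, 144/625, 16/625]  (j = 0..4)
E[N_4] = Σ j·p_4(j) = 1301/625;  E[N_4²] = Σ j²·p_4(j) = 3037/625
Var[N_4] = 3037/625 − (1301/625)² = 205524/390625

205524/390625


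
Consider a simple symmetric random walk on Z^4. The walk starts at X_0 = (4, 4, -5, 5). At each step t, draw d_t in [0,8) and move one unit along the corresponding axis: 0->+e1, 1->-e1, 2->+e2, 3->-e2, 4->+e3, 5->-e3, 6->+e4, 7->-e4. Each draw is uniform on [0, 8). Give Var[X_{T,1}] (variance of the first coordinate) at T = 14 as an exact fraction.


7/2

Outcome values over d=0..7: [1, -1, 0, 0, 0, 0, 0, 0]
Σy = 0, Σy² = 2, M = 8
μ = 0/8 = 0,  σ² = 2/8 − (0)² = 1/4
Independent increments: Var[X_14] = 14·σ² = 14·(1/4) = 7/2


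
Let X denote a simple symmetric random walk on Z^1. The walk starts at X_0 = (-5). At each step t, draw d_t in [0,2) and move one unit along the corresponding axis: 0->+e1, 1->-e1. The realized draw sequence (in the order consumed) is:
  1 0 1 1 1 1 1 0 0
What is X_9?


t=0: X=(-5), d=1 → -e1, X_1=(-6)
t=1: X=(-6), d=0 → +e1, X_2=(-5)
t=2: X=(-5), d=1 → -e1, X_3=(-6)
t=3: X=(-6), d=1 → -e1, X_4=(-7)
t=4: X=(-7), d=1 → -e1, X_5=(-8)
t=5: X=(-8), d=1 → -e1, X_6=(-9)
t=6: X=(-9), d=1 → -e1, X_7=(-10)
t=7: X=(-10), d=0 → +e1, X_8=(-9)
t=8: X=(-9), d=0 → +e1, X_9=(-8)

(-8)


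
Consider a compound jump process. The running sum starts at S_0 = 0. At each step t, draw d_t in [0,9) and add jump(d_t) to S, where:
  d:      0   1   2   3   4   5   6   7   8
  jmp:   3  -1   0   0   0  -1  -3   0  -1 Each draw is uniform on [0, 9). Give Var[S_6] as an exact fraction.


Outcome values over d=0..8: [3, -1, 0, 0, 0, -1, -3, 0, -1]
Σy = -3, Σy² = 21, M = 9
μ = -3/9 = -1/3,  σ² = 21/9 − (-1/3)² = 20/9
Independent increments: Var[S_6] = 6·σ² = 6·(20/9) = 40/3

40/3


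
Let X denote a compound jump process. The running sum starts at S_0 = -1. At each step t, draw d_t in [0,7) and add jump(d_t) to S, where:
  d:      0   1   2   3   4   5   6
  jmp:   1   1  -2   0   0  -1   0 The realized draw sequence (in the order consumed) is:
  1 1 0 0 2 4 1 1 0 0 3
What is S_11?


5

t=0: S=-1, d=1, jump=1, S_1=0
t=1: S=0, d=1, jump=1, S_2=1
t=2: S=1, d=0, jump=1, S_3=2
t=3: S=2, d=0, jump=1, S_4=3
t=4: S=3, d=2, jump=-2, S_5=1
t=5: S=1, d=4, jump=0, S_6=1
t=6: S=1, d=1, jump=1, S_7=2
t=7: S=2, d=1, jump=1, S_8=3
t=8: S=3, d=0, jump=1, S_9=4
t=9: S=4, d=0, jump=1, S_10=5
t=10: S=5, d=3, jump=0, S_11=5


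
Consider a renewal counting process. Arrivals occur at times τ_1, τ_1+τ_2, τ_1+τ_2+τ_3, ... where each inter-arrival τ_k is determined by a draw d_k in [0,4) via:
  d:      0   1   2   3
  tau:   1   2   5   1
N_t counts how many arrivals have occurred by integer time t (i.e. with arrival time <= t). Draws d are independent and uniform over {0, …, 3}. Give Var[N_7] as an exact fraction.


Inter-arrival values over d=0..3: [1, 2, 5, 1]
Each d has probability 1/4, so the pmf of τ is: f(1) = 1/2, f(2) = 1/4, f(5) = 1/4
Let p_n(j) = P(N_n = j), with p_0 = [1]. Condition on τ_1: p_n(0) = P(τ > n), and for j >= 1, p_n(j) = Σ_{k<=n} f(k)·p_{n−k}(j−1)
p_1 = [1/2, 1/2]  (j = 0..1)
p_2 = [1/4, 1/2, 1/4]  (j = 0..2)
p_3 = [1/4, 1/4, 3/8, 1/8]  (j = 0..3)
p_4 = [1/4, 3/16, 1/4, 1/4, 1/16]  (j = 0..4)
p_5 = [0, 7/16, 5/32, 7/32, 5/32, 1/32]  (j = 0..5)
p_6 = [0, 3/16, 25/64, 9/64, 11/64, 3/32, 1/64]  (j = 0..6)
p_7 = [0, 1/16, 21/64, 19/64, 1/8, 1/8, 7/128, 1/128]  (j = 0..7)
E[N_7] = Σ j·p_7(j) = 399/128;  E[N_7²] = Σ j²·p_7(j) = 1475/128
Var[N_7] = 1475/128 − (399/128)² = 29599/16384

29599/16384


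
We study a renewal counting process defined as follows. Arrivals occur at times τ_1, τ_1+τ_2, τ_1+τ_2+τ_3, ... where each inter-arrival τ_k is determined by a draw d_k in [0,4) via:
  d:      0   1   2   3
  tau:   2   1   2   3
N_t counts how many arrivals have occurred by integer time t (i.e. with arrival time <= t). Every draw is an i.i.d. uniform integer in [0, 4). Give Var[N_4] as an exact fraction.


25815/65536

Inter-arrival values over d=0..3: [2, 1, 2, 3]
Each d has probability 1/4, so the pmf of τ is: f(1) = 1/4, f(2) = 1/2, f(3) = 1/4
Let p_n(j) = P(N_n = j), with p_0 = [1]. Condition on τ_1: p_n(0) = P(τ > n), and for j >= 1, p_n(j) = Σ_{k<=n} f(k)·p_{n−k}(j−1)
p_1 = [3/4, 1/4]  (j = 0..1)
p_2 = [1/4, 11/16, 1/16]  (j = 0..2)
p_3 = [0, 11/16, 19/64, 1/64]  (j = 0..3)
p_4 = [0, 5/16, 37/64, 27/256, 1/256]  (j = 0..4)
E[N_4] = Σ j·p_4(j) = 461/256;  E[N_4²] = Σ j²·p_4(j) = 931/256
Var[N_4] = 931/256 − (461/256)² = 25815/65536


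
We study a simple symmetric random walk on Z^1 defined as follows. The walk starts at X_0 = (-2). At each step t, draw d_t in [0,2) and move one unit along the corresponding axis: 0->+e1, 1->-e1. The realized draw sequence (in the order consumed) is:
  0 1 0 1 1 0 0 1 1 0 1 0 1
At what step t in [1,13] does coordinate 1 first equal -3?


5

t=0: X=(-2), d=0 → +e1, X_1=(-1)
t=1: X=(-1), d=1 → -e1, X_2=(-2)
t=2: X=(-2), d=0 → +e1, X_3=(-1)
t=3: X=(-1), d=1 → -e1, X_4=(-2)
t=4: X=(-2), d=1 → -e1, X_5=(-3)
t=5: X=(-3), d=0 → +e1, X_6=(-2)
t=6: X=(-2), d=0 → +e1, X_7=(-1)
t=7: X=(-1), d=1 → -e1, X_8=(-2)
t=8: X=(-2), d=1 → -e1, X_9=(-3)
t=9: X=(-3), d=0 → +e1, X_10=(-2)
t=10: X=(-2), d=1 → -e1, X_11=(-3)
t=11: X=(-3), d=0 → +e1, X_12=(-2)
t=12: X=(-2), d=1 → -e1, X_13=(-3)


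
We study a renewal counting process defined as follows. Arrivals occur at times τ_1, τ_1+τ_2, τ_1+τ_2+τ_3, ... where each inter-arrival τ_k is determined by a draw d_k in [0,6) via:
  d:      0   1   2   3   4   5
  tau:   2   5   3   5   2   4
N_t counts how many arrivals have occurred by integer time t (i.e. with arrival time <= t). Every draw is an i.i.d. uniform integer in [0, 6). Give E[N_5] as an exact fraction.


Inter-arrival values over d=0..5: [2, 5, 3, 5, 2, 4]
Each d has probability 1/6, so the pmf of τ is: f(2) = 1/3, f(3) = 1/6, f(4) = 1/6, f(5) = 1/3
Renewal equation for m(n) = E[N_n]: condition on τ_1 = k (if k <= n, one arrival plus a fresh copy on the remaining n−k steps): m(n) = F(n) + Σ_{k<=n} f(k)·m(n−k), where F(n) = P(τ <= n) and m(0) = 0
m(1) = F(1) = 0
m(2) = F(2) = 1/3
m(3) = F(3) = 1/2
m(4) = F(4) + f(2)·m(2) = 2/3 + 1/3·1/3 = 7/9
m(5) = F(5) + f(2)·m(3) + f(3)·m(2) = 1 + 1/3·1/2 + 1/6·1/3 = 11/9
E[N_5] = m(5) = 11/9

11/9


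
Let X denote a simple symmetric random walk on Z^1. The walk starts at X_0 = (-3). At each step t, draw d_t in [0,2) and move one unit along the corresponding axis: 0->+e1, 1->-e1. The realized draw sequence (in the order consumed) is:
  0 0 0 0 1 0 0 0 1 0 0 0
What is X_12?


t=0: X=(-3), d=0 → +e1, X_1=(-2)
t=1: X=(-2), d=0 → +e1, X_2=(-1)
t=2: X=(-1), d=0 → +e1, X_3=(0)
t=3: X=(0), d=0 → +e1, X_4=(1)
t=4: X=(1), d=1 → -e1, X_5=(0)
t=5: X=(0), d=0 → +e1, X_6=(1)
t=6: X=(1), d=0 → +e1, X_7=(2)
t=7: X=(2), d=0 → +e1, X_8=(3)
t=8: X=(3), d=1 → -e1, X_9=(2)
t=9: X=(2), d=0 → +e1, X_10=(3)
t=10: X=(3), d=0 → +e1, X_11=(4)
t=11: X=(4), d=0 → +e1, X_12=(5)

(5)


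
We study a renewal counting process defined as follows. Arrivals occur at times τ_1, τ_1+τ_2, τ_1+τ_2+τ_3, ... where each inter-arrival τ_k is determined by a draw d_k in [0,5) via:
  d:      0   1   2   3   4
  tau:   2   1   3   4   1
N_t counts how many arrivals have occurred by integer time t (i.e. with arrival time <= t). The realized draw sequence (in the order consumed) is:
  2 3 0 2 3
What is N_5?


1

draw d_1=2: τ_1=3, arrival time A_1=3
draw d_2=3: τ_2=4, arrival time A_2=7
draw d_3=0: τ_3=2, arrival time A_3=9
draw d_4=2: τ_4=3, arrival time A_4=12
draw d_5=3: τ_5=4, arrival time A_5=16
N_t over t=0..5: 0:0 1:0 2:0 3:1 4:1 5:1


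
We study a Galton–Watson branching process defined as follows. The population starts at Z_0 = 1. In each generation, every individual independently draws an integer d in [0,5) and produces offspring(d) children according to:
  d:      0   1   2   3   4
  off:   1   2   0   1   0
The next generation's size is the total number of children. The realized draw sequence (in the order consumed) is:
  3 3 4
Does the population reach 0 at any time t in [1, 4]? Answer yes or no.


gen 0: Z_0=1, draws=[3], offspring=[1], Z_1=1
gen 1: Z_1=1, draws=[3], offspring=[1], Z_2=1
gen 2: Z_2=1, draws=[4], offspring=[0], Z_3=0
gen 3: Z_3=0, draws=[], offspring=[], Z_4=0

yes


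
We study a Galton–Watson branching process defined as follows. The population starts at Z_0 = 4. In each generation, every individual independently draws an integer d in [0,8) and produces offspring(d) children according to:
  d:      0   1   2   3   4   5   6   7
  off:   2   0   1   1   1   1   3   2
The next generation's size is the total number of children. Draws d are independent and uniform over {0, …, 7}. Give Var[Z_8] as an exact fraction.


Outcome values over d=0..7: [2, 0, 1, 1, 1, 1, 3, 2]
Σy = 11, Σy² = 21, M = 8
μ = 11/8 = 11/8,  σ² = 21/8 − (11/8)² = 47/64
V_0 = 0, E_0 = 4
V_1 = 47/64·E_0 + (11/8)²·V_0 = 47/16;  E_1 = 11/2
V_2 = 47/64·E_1 + (11/8)²·V_1 = 9823/1024;  E_2 = 121/16
V_3 = 47/64·E_2 + (11/8)²·V_2 = 1552551/65536;  E_3 = 1331/128
V_4 = 47/64·E_3 + (11/8)²·V_3 = 219887855/4194304;  E_4 = 14641/1024
V_5 = 47/64·E_4 + (11/8)²·V_4 = 29424998647/268435456;  E_5 = 161051/8192
V_6 = 47/64·E_5 + (11/8)²·V_5 = 3808458837183/17179869184;  E_6 = 1771561/65536
V_7 = 47/64·E_6 + (11/8)²·V_6 = 482650511377991/1099511627776;  E_7 = 19487171/524288
V_8 = 47/64·E_7 + (11/8)²·V_7 = 60321487179675535/70368744177664;  E_8 = 214358881/4194304

60321487179675535/70368744177664


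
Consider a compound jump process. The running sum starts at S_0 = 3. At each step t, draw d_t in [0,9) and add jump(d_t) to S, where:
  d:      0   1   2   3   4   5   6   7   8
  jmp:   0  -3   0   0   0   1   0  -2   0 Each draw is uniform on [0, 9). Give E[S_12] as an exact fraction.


Outcome values over d=0..8: [0, -3, 0, 0, 0, 1, 0, -2, 0]
Σy = -4, Σy² = 14, M = 9
μ = -4/9 = -4/9,  σ² = 14/9 − (-4/9)² = 110/81
E[S_12] = 3 + 12·(-4/9) = -7/3

-7/3


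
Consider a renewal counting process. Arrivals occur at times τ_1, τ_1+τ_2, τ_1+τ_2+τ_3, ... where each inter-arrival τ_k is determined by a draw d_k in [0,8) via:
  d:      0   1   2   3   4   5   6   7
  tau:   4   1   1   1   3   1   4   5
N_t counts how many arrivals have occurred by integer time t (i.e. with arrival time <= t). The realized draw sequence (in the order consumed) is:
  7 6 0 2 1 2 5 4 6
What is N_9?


draw d_1=7: τ_1=5, arrival time A_1=5
draw d_2=6: τ_2=4, arrival time A_2=9
draw d_3=0: τ_3=4, arrival time A_3=13
draw d_4=2: τ_4=1, arrival time A_4=14
draw d_5=1: τ_5=1, arrival time A_5=15
draw d_6=2: τ_6=1, arrival time A_6=16
draw d_7=5: τ_7=1, arrival time A_7=17
draw d_8=4: τ_8=3, arrival time A_8=20
draw d_9=6: τ_9=4, arrival time A_9=24
N_t over t=0..9: 0:0 1:0 2:0 3:0 4:0 5:1 6:1 7:1 8:1 9:2

2


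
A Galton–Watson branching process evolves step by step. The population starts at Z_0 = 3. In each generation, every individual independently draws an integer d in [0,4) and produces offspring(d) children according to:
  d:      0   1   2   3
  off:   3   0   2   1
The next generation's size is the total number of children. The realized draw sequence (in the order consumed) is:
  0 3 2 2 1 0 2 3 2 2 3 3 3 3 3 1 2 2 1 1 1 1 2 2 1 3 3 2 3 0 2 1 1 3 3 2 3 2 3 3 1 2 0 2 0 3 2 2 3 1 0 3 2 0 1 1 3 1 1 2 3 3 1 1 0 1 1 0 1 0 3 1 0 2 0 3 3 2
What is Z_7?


gen 0: Z_0=3, draws=[0, 3, 2], offspring=[3, 1, 2], Z_1=6
gen 1: Z_1=6, draws=[2, 1, 0, 2, 3, 2], offspring=[2, 0, 3, 2, 1, 2], Z_2=10
gen 2: Z_2=10, draws=[2, 3, 3, 3, 3, 3, 1, 2, 2, 1], offspring=[2, 1, 1, 1, 1, 1, 0, 2, 2, 0], Z_3=11
gen 3: Z_3=11, draws=[1, 1, 1, 2, 2, 1, 3, 3, 2, 3, 0], offspring=[0, 0, 0, 2, 2, 0, 1, 1, 2, 1, 3], Z_4=12
gen 4: Z_4=12, draws=[2, 1, 1, 3, 3, 2, 3, 2, 3, 3, 1, 2], offspring=[2, 0, 0, 1, 1, 2, 1, 2, 1, 1, 0, 2], Z_5=13
gen 5: Z_5=13, draws=[0, 2, 0, 3, 2, 2, 3, 1, 0, 3, 2, 0, 1], offspring=[3, 2, 3, 1, 2, 2, 1, 0, 3, 1, 2, 3, 0], Z_6=23
gen 6: Z_6=23, draws=[1, 3, 1, 1, 2, 3, 3, 1, 1, 0, 1, 1, 0, 1, 0, 3, 1, 0, 2, 0, 3, 3, 2], offspring=[0, 1, 0, 0, 2, 1, 1, 0, 0, 3, 0, 0, 3, 0, 3, 1, 0, 3, 2, 3, 1, 1, 2], Z_7=27

27


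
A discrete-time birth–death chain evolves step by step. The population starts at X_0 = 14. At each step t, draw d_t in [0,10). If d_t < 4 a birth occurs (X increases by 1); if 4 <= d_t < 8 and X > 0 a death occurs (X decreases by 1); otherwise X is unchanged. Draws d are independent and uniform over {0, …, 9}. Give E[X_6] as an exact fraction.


X can drop by at most 1 per step and X_0 = 14 > T = 6, so X_t >= 14 − t >= 8 > 0 for every t <= 6: the floor at 0 (the 'and X > 0' condition) never binds. Hence X_6 = X_0 + Σ_{t<6} Y_t with i.i.d. increments Y_t = y(d_t) ∈ {+1, −1, 0}.
Outcome values over d=0..9: [1, 1, 1, 1, -1, -1, -1, -1, 0, 0]
Σy = 0, Σy² = 8, M = 10
μ = 0/10 = 0,  σ² = 8/10 − (0)² = 4/5
E[X_6] = 14 + 6·(0) = 14

14


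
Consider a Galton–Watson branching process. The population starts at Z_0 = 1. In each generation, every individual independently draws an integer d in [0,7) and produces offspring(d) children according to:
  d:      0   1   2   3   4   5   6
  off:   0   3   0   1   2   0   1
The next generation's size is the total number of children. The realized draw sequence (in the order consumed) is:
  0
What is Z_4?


gen 0: Z_0=1, draws=[0], offspring=[0], Z_1=0
gen 1: Z_1=0, draws=[], offspring=[], Z_2=0
gen 2: Z_2=0, draws=[], offspring=[], Z_3=0
gen 3: Z_3=0, draws=[], offspring=[], Z_4=0

0


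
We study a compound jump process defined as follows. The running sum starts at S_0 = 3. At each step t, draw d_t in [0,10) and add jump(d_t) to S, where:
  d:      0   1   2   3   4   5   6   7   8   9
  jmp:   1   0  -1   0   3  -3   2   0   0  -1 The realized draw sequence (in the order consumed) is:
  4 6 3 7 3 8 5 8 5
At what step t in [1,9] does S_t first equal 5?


t=0: S=3, d=4, jump=3, S_1=6
t=1: S=6, d=6, jump=2, S_2=8
t=2: S=8, d=3, jump=0, S_3=8
t=3: S=8, d=7, jump=0, S_4=8
t=4: S=8, d=3, jump=0, S_5=8
t=5: S=8, d=8, jump=0, S_6=8
t=6: S=8, d=5, jump=-3, S_7=5
t=7: S=5, d=8, jump=0, S_8=5
t=8: S=5, d=5, jump=-3, S_9=2

7


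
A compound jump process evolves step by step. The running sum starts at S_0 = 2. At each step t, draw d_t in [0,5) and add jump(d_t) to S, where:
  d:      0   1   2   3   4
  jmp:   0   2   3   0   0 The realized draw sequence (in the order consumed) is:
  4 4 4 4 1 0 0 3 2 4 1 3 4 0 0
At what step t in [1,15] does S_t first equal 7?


t=0: S=2, d=4, jump=0, S_1=2
t=1: S=2, d=4, jump=0, S_2=2
t=2: S=2, d=4, jump=0, S_3=2
t=3: S=2, d=4, jump=0, S_4=2
t=4: S=2, d=1, jump=2, S_5=4
t=5: S=4, d=0, jump=0, S_6=4
t=6: S=4, d=0, jump=0, S_7=4
t=7: S=4, d=3, jump=0, S_8=4
t=8: S=4, d=2, jump=3, S_9=7
t=9: S=7, d=4, jump=0, S_10=7
t=10: S=7, d=1, jump=2, S_11=9
t=11: S=9, d=3, jump=0, S_12=9
t=12: S=9, d=4, jump=0, S_13=9
t=13: S=9, d=0, jump=0, S_14=9
t=14: S=9, d=0, jump=0, S_15=9

9


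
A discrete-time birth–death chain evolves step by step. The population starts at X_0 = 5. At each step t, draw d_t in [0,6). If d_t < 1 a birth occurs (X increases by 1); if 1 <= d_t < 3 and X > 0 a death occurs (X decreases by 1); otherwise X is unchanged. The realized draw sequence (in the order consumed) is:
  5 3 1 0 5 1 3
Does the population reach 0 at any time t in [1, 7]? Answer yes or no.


t=0: X=5, d=5 → hold, X_1=5
t=1: X=5, d=3 → hold, X_2=5
t=2: X=5, d=1 → death, X_3=4
t=3: X=4, d=0 → birth, X_4=5
t=4: X=5, d=5 → hold, X_5=5
t=5: X=5, d=1 → death, X_6=4
t=6: X=4, d=3 → hold, X_7=4

no


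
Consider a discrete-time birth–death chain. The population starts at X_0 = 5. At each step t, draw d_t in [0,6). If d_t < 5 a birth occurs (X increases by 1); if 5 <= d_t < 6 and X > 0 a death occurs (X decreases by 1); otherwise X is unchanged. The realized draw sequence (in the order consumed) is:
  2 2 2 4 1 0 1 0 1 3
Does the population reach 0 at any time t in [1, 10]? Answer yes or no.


t=0: X=5, d=2 → birth, X_1=6
t=1: X=6, d=2 → birth, X_2=7
t=2: X=7, d=2 → birth, X_3=8
t=3: X=8, d=4 → birth, X_4=9
t=4: X=9, d=1 → birth, X_5=10
t=5: X=10, d=0 → birth, X_6=11
t=6: X=11, d=1 → birth, X_7=12
t=7: X=12, d=0 → birth, X_8=13
t=8: X=13, d=1 → birth, X_9=14
t=9: X=14, d=3 → birth, X_10=15

no


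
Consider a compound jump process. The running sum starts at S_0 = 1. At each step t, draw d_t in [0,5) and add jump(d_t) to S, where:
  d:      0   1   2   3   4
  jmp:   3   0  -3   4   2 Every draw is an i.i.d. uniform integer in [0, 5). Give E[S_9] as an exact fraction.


Outcome values over d=0..4: [3, 0, -3, 4, 2]
Σy = 6, Σy² = 38, M = 5
μ = 6/5 = 6/5,  σ² = 38/5 − (6/5)² = 154/25
E[S_9] = 1 + 9·(6/5) = 59/5

59/5


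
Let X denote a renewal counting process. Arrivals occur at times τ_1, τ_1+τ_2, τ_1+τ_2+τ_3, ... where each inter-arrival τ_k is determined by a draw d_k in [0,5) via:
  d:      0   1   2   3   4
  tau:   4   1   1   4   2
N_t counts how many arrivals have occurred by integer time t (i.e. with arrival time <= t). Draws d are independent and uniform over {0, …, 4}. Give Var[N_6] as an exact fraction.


234119474/244140625

Inter-arrival values over d=0..4: [4, 1, 1, 4, 2]
Each d has probability 1/5, so the pmf of τ is: f(1) = 2/5, f(2) = 1/5, f(4) = 2/5
Let p_n(j) = P(N_n = j), with p_0 = [1]. Condition on τ_1: p_n(0) = P(τ > n), and for j >= 1, p_n(j) = Σ_{k<=n} f(k)·p_{n−k}(j−1)
p_1 = [3/5, 2/5]  (j = 0..1)
p_2 = [2/5, 11/25, 4/25]  (j = 0..2)
p_3 = [2/5, 7/25, 32/125, 8/125]  (j = 0..3)
p_4 = [0, 16/25, 1/5, 84/625, 16/625]  (j = 0..4)
p_5 = [0, 8/25, 59/125, 82/625, 208/3125, 32/3125]  (j = 0..5)
p_6 = [0, 4/25, 54/125, 183/625, 248/3125, 496/15625, 64/15625]  (j = 0..6)
E[N_6] = Σ j·p_6(j) = 37549/15625;  E[N_6²] = Σ j²·p_6(j) = 105219/15625
Var[N_6] = 105219/15625 − (37549/15625)² = 234119474/244140625


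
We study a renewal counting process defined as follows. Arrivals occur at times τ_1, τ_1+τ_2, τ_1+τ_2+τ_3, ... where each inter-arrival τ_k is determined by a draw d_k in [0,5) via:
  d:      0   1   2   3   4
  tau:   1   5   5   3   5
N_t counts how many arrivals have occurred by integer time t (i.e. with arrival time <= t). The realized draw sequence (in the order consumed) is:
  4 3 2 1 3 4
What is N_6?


1

draw d_1=4: τ_1=5, arrival time A_1=5
draw d_2=3: τ_2=3, arrival time A_2=8
draw d_3=2: τ_3=5, arrival time A_3=13
draw d_4=1: τ_4=5, arrival time A_4=18
draw d_5=3: τ_5=3, arrival time A_5=21
draw d_6=4: τ_6=5, arrival time A_6=26
N_t over t=0..6: 0:0 1:0 2:0 3:0 4:0 5:1 6:1


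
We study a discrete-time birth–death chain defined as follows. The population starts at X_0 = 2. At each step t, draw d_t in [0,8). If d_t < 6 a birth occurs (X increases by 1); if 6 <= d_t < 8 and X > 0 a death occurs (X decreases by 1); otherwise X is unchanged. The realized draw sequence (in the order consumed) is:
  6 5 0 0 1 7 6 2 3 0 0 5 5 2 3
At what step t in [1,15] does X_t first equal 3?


t=0: X=2, d=6 → death, X_1=1
t=1: X=1, d=5 → birth, X_2=2
t=2: X=2, d=0 → birth, X_3=3
t=3: X=3, d=0 → birth, X_4=4
t=4: X=4, d=1 → birth, X_5=5
t=5: X=5, d=7 → death, X_6=4
t=6: X=4, d=6 → death, X_7=3
t=7: X=3, d=2 → birth, X_8=4
t=8: X=4, d=3 → birth, X_9=5
t=9: X=5, d=0 → birth, X_10=6
t=10: X=6, d=0 → birth, X_11=7
t=11: X=7, d=5 → birth, X_12=8
t=12: X=8, d=5 → birth, X_13=9
t=13: X=9, d=2 → birth, X_14=10
t=14: X=10, d=3 → birth, X_15=11

3


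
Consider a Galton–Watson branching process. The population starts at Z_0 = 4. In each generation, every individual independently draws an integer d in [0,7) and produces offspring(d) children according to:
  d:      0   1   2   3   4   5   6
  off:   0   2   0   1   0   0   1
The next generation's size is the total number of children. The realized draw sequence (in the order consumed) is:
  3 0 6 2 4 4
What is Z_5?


0

gen 0: Z_0=4, draws=[3, 0, 6, 2], offspring=[1, 0, 1, 0], Z_1=2
gen 1: Z_1=2, draws=[4, 4], offspring=[0, 0], Z_2=0
gen 2: Z_2=0, draws=[], offspring=[], Z_3=0
gen 3: Z_3=0, draws=[], offspring=[], Z_4=0
gen 4: Z_4=0, draws=[], offspring=[], Z_5=0


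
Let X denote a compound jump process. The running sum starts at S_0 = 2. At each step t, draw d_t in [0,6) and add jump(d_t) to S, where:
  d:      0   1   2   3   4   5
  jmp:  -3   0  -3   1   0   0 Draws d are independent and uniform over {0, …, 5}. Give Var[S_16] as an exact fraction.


356/9

Outcome values over d=0..5: [-3, 0, -3, 1, 0, 0]
Σy = -5, Σy² = 19, M = 6
μ = -5/6 = -5/6,  σ² = 19/6 − (-5/6)² = 89/36
Independent increments: Var[S_16] = 16·σ² = 16·(89/36) = 356/9


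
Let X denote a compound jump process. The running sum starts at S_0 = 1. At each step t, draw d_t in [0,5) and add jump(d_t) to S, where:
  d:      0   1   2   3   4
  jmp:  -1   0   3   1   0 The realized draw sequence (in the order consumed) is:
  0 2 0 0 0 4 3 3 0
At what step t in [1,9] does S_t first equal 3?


t=0: S=1, d=0, jump=-1, S_1=0
t=1: S=0, d=2, jump=3, S_2=3
t=2: S=3, d=0, jump=-1, S_3=2
t=3: S=2, d=0, jump=-1, S_4=1
t=4: S=1, d=0, jump=-1, S_5=0
t=5: S=0, d=4, jump=0, S_6=0
t=6: S=0, d=3, jump=1, S_7=1
t=7: S=1, d=3, jump=1, S_8=2
t=8: S=2, d=0, jump=-1, S_9=1

2


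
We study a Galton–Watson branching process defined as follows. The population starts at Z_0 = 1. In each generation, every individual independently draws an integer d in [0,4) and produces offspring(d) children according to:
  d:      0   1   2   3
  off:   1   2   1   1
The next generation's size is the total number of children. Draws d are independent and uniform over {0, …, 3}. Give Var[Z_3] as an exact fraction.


4575/4096

Outcome values over d=0..3: [1, 2, 1, 1]
Σy = 5, Σy² = 7, M = 4
μ = 5/4 = 5/4,  σ² = 7/4 − (5/4)² = 3/16
V_0 = 0, E_0 = 1
V_1 = 3/16·E_0 + (5/4)²·V_0 = 3/16;  E_1 = 5/4
V_2 = 3/16·E_1 + (5/4)²·V_1 = 135/256;  E_2 = 25/16
V_3 = 3/16·E_2 + (5/4)²·V_2 = 4575/4096;  E_3 = 125/64


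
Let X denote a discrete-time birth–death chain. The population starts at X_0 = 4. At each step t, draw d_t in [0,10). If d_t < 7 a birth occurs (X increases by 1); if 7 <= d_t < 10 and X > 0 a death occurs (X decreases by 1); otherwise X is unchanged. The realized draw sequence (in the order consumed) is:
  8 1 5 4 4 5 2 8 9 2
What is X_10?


t=0: X=4, d=8 → death, X_1=3
t=1: X=3, d=1 → birth, X_2=4
t=2: X=4, d=5 → birth, X_3=5
t=3: X=5, d=4 → birth, X_4=6
t=4: X=6, d=4 → birth, X_5=7
t=5: X=7, d=5 → birth, X_6=8
t=6: X=8, d=2 → birth, X_7=9
t=7: X=9, d=8 → death, X_8=8
t=8: X=8, d=9 → death, X_9=7
t=9: X=7, d=2 → birth, X_10=8

8


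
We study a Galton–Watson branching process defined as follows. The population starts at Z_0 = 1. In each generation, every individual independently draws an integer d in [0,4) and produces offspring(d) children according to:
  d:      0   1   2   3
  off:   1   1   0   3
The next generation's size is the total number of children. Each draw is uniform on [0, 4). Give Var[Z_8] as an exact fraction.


Outcome values over d=0..3: [1, 1, 0, 3]
Σy = 5, Σy² = 11, M = 4
μ = 5/4 = 5/4,  σ² = 11/4 − (5/4)² = 19/16
V_0 = 0, E_0 = 1
V_1 = 19/16·E_0 + (5/4)²·V_0 = 19/16;  E_1 = 5/4
V_2 = 19/16·E_1 + (5/4)²·V_1 = 855/256;  E_2 = 25/16
V_3 = 19/16·E_2 + (5/4)²·V_2 = 28975/4096;  E_3 = 125/64
V_4 = 19/16·E_3 + (5/4)²·V_3 = 876375/65536;  E_4 = 625/256
V_5 = 19/16·E_4 + (5/4)²·V_4 = 24949375/1048576;  E_5 = 3125/1024
V_6 = 19/16·E_5 + (5/4)²·V_5 = 684534375/16777216;  E_6 = 15625/4096
V_7 = 19/16·E_6 + (5/4)²·V_6 = 18329359375/268435456;  E_7 = 78125/16384
V_8 = 19/16·E_7 + (5/4)²·V_7 = 482553984375/4294967296;  E_8 = 390625/65536

482553984375/4294967296
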